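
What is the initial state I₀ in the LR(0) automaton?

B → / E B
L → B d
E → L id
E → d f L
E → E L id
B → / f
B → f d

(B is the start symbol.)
First, augment the grammar with B' → B
I₀ = CLOSURE({ [B' → . B] }):
  [B' → . B] has the dot before B: add [B → . / E B], [B → . / f], [B → . f d]
No further items can be added.

I₀ = { [B → . / E B], [B → . / f], [B → . f d], [B' → . B] }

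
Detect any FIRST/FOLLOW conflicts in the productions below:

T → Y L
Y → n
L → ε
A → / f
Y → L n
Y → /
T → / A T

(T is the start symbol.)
Nullable non-terminals: L.
L has a nullable alternative but only one production, so nothing to check.

A, T, Y have no nullable alternative, so no FIRST/FOLLOW check is needed there.

No FIRST/FOLLOW conflicts found.

Answer: No FIRST/FOLLOW conflicts.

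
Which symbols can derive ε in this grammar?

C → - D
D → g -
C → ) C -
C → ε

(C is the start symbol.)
{ 'C' }

A non-terminal is nullable if it can derive ε (the empty string): either it has an ε-production, or it has a production whose right-hand side consists entirely of nullable non-terminals.

ε-productions: C → ε
So C is immediately nullable.
No further non-terminal can be added: every production for the remaining non-terminals contains a terminal or a non-nullable non-terminal.
Nullable = { 'C' }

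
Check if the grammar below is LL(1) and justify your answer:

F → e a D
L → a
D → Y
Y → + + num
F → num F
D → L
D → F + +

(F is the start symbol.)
Yes, the grammar is LL(1).

Relevant sets:
  FIRST(Y) = { '+' }
  FIRST(L) = { 'a' }
  FIRST(F) = { 'e', 'num' }

For F:
  PREDICT(F → e a D) = { 'e' }
  PREDICT(F → num F) = { 'num' }
For D:
  PREDICT(D → Y) = { '+' }
  PREDICT(D → L) = { 'a' }
  PREDICT(D → F '+' '+') = { 'e', 'num' }
L, Y have a single production, so nothing to check there.

All predict sets are disjoint. The grammar IS LL(1).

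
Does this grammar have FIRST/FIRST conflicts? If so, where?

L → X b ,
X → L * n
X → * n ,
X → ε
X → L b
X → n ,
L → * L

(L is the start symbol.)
Yes. L → X b ',' / L → '*' L on { '*' }; X → L '*' n / X → '*' n ',' on { '*' }; X → L '*' n / X → L b on { '*', 'b', 'n' }; X → L '*' n / X → n ',' on { 'n' }; X → '*' n ',' / X → L b on { '*' }; X → L b / X → n ',' on { 'n' }

FIRST sets of the non-terminals at (or reachable through a nullable prefix from) the front of some alternative:
  FIRST(X) = { '*', 'b', 'n', ε }
  FIRST(L) = { '*', 'b', 'n' }

Productions for L:
  L → X b ,: FIRST = { '*', 'b', 'n' }
  L → * L: FIRST = { '*' }
Productions for X:
  X → L * n: FIRST = { '*', 'b', 'n' }
  X → * n ,: FIRST = { '*' }
  X → ε: FIRST = { ε }
  X → L b: FIRST = { '*', 'b', 'n' }
  X → n ,: FIRST = { 'n' }

Conflict for L: L → X b , and L → * L
  Overlap: { '*' }
Conflict for X: X → L * n and X → * n ,
  Overlap: { '*' }
Conflict for X: X → L * n and X → L b
  Overlap: { '*', 'b', 'n' }
Conflict for X: X → L * n and X → n ,
  Overlap: { 'n' }
Conflict for X: X → * n , and X → L b
  Overlap: { '*' }
Conflict for X: X → L b and X → n ,
  Overlap: { 'n' }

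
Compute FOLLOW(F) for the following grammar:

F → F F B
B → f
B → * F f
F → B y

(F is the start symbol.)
F is the start symbol, so $ ∈ FOLLOW(F).
In F → F F B: F is followed by F B, add FIRST(F B) \ {ε} = { '*', 'f' }
In F → F F B: F is followed by B, add FIRST(B) \ {ε} = { '*', 'f' }
In B → * F f: F is followed by f, add FIRST(f) \ {ε} = { 'f' }

Taking the union: FOLLOW(F) = { $, '*', 'f' }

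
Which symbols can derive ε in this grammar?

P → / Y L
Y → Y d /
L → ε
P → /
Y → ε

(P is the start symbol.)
{ 'L', 'Y' }

A non-terminal is nullable if it can derive ε (the empty string): either it has an ε-production, or it has a production whose right-hand side consists entirely of nullable non-terminals.

ε-productions: L → ε, Y → ε
So L, Y are immediately nullable.
No further non-terminal can be added: every production for the remaining non-terminals contains a terminal or a non-nullable non-terminal.
Nullable = { 'L', 'Y' }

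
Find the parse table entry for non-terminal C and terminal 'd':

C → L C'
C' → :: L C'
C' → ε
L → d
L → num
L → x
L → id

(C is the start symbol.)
C → L C'

To find M[C, 'd'], we find productions for C where 'd' is in the predict set (PREDICT(N → α) = (FIRST(α) \ {ε}) ∪ (FOLLOW(N) if α ⇒* ε)).

Relevant sets:
  FIRST(L) = { 'd', 'id', 'num', 'x' }

C → L C': PREDICT = { 'd', 'id', 'num', 'x' }
  'd' is in predict set, so this production goes in M[C, 'd']

M[C, 'd'] = C → L C'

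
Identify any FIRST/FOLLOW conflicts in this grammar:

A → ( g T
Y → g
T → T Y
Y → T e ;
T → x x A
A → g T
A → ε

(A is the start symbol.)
Yes. A → g T with FOLLOW(A) on { 'g' }

Nullable non-terminals: A.

A: nullable alternative(s) A → ε; FOLLOW(A) = { $, 'e', 'g', 'x' }
  A → ( g T: FIRST \ {ε} = { '(' } — disjoint from FOLLOW(A)
  A → g T: FIRST \ {ε} = { 'g' } — overlaps FOLLOW(A) on { 'g' }: CONFLICT
  A → ε: FIRST \ {ε} = { } — this is the only nullable alternative, skip

T, Y have no nullable alternative, so no FIRST/FOLLOW check is needed there.

So the grammar has 1 FIRST/FOLLOW conflict (marked CONFLICT above).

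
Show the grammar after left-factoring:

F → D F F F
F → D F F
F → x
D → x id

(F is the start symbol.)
Left-factoring transforms A → αβ₁ | αβ₂ into A → αA' and A' → β₁ | β₂
(α is the longest common prefix among the alternatives). Repeat until
no nonterminal has two alternatives with a common prefix.

Round 1: F has alternatives sharing prefix 'D F F'. Introduce F': F → D F F F'
  Add: F' → F
  Add: F' → ε

No remaining common prefixes — done.

Resulting grammar:
F → D F F F'
F' → F
F' → ε
F → x
D → x id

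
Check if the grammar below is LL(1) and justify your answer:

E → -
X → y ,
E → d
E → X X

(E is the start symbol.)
A grammar is LL(1) if for each non-terminal N with multiple productions, the predict sets of those productions are pairwise disjoint, where PREDICT(N → α) = (FIRST(α) \ {ε}) ∪ (FOLLOW(N) if α ⇒* ε).

Relevant sets:
  FIRST(X) = { 'y' }

For E:
  PREDICT(E → '-') = { '-' }
  PREDICT(E → d) = { 'd' }
  PREDICT(E → X X) = { 'y' }
X has a single production, so nothing to check there.

All predict sets are disjoint. The grammar IS LL(1).

Answer: Yes, the grammar is LL(1).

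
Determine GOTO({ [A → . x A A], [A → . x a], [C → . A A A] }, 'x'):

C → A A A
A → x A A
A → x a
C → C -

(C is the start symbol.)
GOTO(I, 'x') = CLOSURE({ [A → αX.β] : [A → α.Xβ] ∈ I, X = 'x' })

Items with dot before 'x', with the dot advanced:
  [A → . x A A] → [A → x . A A]
  [A → . x a] → [A → x . a]
Closure of the advanced items:
  [A → x . A A] has the dot before A: add [A → . x A A], [A → . x a]

GOTO = { [A → . x A A], [A → . x a], [A → x . A A], [A → x . a] }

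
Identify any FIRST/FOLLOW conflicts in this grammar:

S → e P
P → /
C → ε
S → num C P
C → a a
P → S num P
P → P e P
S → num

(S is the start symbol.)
No FIRST/FOLLOW conflicts.

A FIRST/FOLLOW conflict occurs when a non-terminal N has a nullable alternative N → β (β ⇒* ε) and another alternative N → α with FIRST(α) ∩ FOLLOW(N) ≠ ∅: on such a lookahead the parser cannot decide between expanding α and letting N vanish via β.

Nullable non-terminals: C.

C: nullable alternative(s) C → ε; FOLLOW(C) = { '/', 'e', 'num' }
  C → ε: FIRST \ {ε} = { } — this is the only nullable alternative, skip
  C → a a: FIRST \ {ε} = { 'a' } — disjoint from FOLLOW(C)

P, S have no nullable alternative, so no FIRST/FOLLOW check is needed there.

No FIRST/FOLLOW conflicts found.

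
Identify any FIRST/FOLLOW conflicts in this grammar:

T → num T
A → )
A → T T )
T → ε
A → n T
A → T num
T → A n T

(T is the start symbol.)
A FIRST/FOLLOW conflict occurs when a non-terminal N has a nullable alternative N → β (β ⇒* ε) and another alternative N → α with FIRST(α) ∩ FOLLOW(N) ≠ ∅: on such a lookahead the parser cannot decide between expanding α and letting N vanish via β.

Nullable non-terminals: T.
FIRST sets used below: FIRST(A) = { ')', 'n', 'num' }

T: nullable alternative(s) T → ε; FOLLOW(T) = { $, ')', 'n', 'num' }
  T → num T: FIRST \ {ε} = { 'num' } — overlaps FOLLOW(T) on { 'num' }: CONFLICT
  T → ε: FIRST \ {ε} = { } — this is the only nullable alternative, skip
  T → A n T: FIRST \ {ε} = { ')', 'n', 'num' } — overlaps FOLLOW(T) on { ')', 'n', 'num' }: CONFLICT

A has no nullable alternative, so no FIRST/FOLLOW check is needed there.

So the grammar has 2 FIRST/FOLLOW conflicts (marked CONFLICT above).

Answer: Yes. T → num T with FOLLOW(T) on { 'num' }; T → A n T with FOLLOW(T) on { ')', 'n', 'num' }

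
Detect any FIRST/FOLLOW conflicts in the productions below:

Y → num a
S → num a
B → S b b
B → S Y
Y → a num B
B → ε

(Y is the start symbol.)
No FIRST/FOLLOW conflicts.

Nullable non-terminals: B.
FIRST sets used below: FIRST(S) = { 'num' }

B: nullable alternative(s) B → ε; FOLLOW(B) = { $ }
  B → S b b: FIRST \ {ε} = { 'num' } — disjoint from FOLLOW(B)
  B → S Y: FIRST \ {ε} = { 'num' } — disjoint from FOLLOW(B)
  B → ε: FIRST \ {ε} = { } — this is the only nullable alternative, skip

S, Y have no nullable alternative, so no FIRST/FOLLOW check is needed there.

No FIRST/FOLLOW conflicts found.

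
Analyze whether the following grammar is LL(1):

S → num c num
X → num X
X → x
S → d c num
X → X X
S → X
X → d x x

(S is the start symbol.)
No. Predict set conflict for S: { 'num' }

A grammar is LL(1) if for each non-terminal N with multiple productions, the predict sets of those productions are pairwise disjoint, where PREDICT(N → α) = (FIRST(α) \ {ε}) ∪ (FOLLOW(N) if α ⇒* ε).

Relevant sets:
  FIRST(X) = { 'd', 'num', 'x' }

For S:
  PREDICT(S → num c num) = { 'num' }
  PREDICT(S → d c num) = { 'd' }
  PREDICT(S → X) = { 'd', 'num', 'x' }
For X:
  PREDICT(X → num X) = { 'num' }
  PREDICT(X → x) = { 'x' }
  PREDICT(X → X X) = { 'd', 'num', 'x' }
  PREDICT(X → d x x) = { 'd' }

Conflict found: Predict set conflict for S: { 'num' }
The grammar is NOT LL(1).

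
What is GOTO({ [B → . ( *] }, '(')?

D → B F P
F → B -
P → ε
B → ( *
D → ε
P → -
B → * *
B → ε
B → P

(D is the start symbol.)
{ [B → ( . *] }

GOTO(I, '(') = CLOSURE({ [A → αX.β] : [A → α.Xβ] ∈ I, X = '(' })

Items with dot before '(', with the dot advanced:
  [B → . ( *] → [B → ( . *]
Closure adds nothing (no advanced item has the dot before a non-terminal).

GOTO = { [B → ( . *] }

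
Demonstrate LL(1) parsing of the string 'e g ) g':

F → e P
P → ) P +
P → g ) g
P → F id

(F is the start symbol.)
LL(1) parsing maintains a stack (initially the start symbol over $) and the input. At each step: if the stack top is a terminal, match it against the current input token; if it is a non-terminal N, replace it with the RHS of M[N, lookahead] (the unique production whose predict set contains the lookahead).

Stack is shown with the top on the left.

Stack    Input      Action
--------------------------
F $      e g ) g $  output F → e P
e P $    e g ) g $  match 'e'
P $      g ) g $    output P → g ) g
g ) g $  g ) g $    match 'g'
) g $    ) g $      match ')'
g $      g $        match 'g'
$        $          accept

The string is accepted.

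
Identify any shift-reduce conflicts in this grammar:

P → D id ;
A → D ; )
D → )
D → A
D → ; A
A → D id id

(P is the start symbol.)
No shift-reduce conflicts

Augment with P' → P and build the canonical LR(0) collection (I0 = CLOSURE({[P' → . P]}), then GOTO on every symbol after a dot until no new states appear). It has 14 states:
  I0: { [A → . D ; )], [A → . D id id], [D → . )], [D → . ; A], [D → . A], [P → . D id ;], [P' → . P] }  — shift
  I1: { [D → ) .] }  — reduce
  I2: { [A → . D ; )], [A → . D id id], [D → . )], [D → . ; A], [D → . A], [D → ; . A] }  — shift
  I3: { [D → A .] }  — reduce
  I4: { [A → D . ; )], [A → D . id id], [P → D . id ;] }  — shift
  I5: { [P' → P .] }  — accept
  I6: { [A → D ; . )] }  — shift
  I7: { [A → D id . id], [P → D id . ;] }  — shift
  I8: { [P → D id ; .] }  — reduce
  I9: { [A → D id id .] }  — reduce
  I10: { [A → D ; ) .] }  — reduce
  I11: { [D → ; A .], [D → A .] }  — 2 reduces
  I12: { [A → D . ; )], [A → D . id id] }  — shift
  I13: { [A → D id . id] }  — shift

No state contains both a complete item and a shift item.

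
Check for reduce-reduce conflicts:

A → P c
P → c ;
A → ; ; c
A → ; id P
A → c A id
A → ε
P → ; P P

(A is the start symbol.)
No reduce-reduce conflicts

Augment with A' → A and build the canonical LR(0) collection (I0 = CLOSURE({[A' → . A]}), then GOTO on every symbol after a dot until no new states appear). It has 18 states:
  I0: { [A → . ; ; c], [A → . ; id P], [A → . P c], [A → . c A id], [A → .], [A' → . A], [P → . ; P P], [P → . c ;] }  — shift, reduce
  I1: { [A → ; . ; c], [A → ; . id P], [P → . ; P P], [P → . c ;], [P → ; . P P] }  — shift
  I2: { [A' → A .] }  — accept
  I3: { [A → P . c] }  — shift
  I4: { [A → . ; ; c], [A → . ; id P], [A → . P c], [A → . c A id], [A → .], [A → c . A id], [P → . ; P P], [P → . c ;], [P → c . ;] }  — shift, reduce
  I5: { [A → ; . ; c], [A → ; . id P], [P → . ; P P], [P → . c ;], [P → ; . P P], [P → c ; .] }  — shift, reduce
  I6: { [A → c A . id] }  — shift
  I7: { [A → c A id .] }  — reduce
  I8: { [A → ; ; . c], [P → . ; P P], [P → . c ;], [P → ; . P P] }  — shift
  I9: { [P → . ; P P], [P → . c ;], [P → ; P . P] }  — shift
  I10: { [P → c . ;] }  — shift
  I11: { [A → ; id . P], [P → . ; P P], [P → . c ;] }  — shift
  I12: { [P → . ; P P], [P → . c ;], [P → ; . P P] }  — shift
  I13: { [A → ; id P .] }  — reduce
  I14: { [P → c ; .] }  — reduce
  I15: { [P → ; P P .] }  — reduce
  I16: { [A → ; ; c .], [P → c . ;] }  — shift, reduce
  I17: { [A → P c .] }  — reduce

No state contains more than one complete item.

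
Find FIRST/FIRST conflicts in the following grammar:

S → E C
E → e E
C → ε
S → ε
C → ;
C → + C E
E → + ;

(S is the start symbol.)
A FIRST/FIRST conflict occurs when two productions N → α and N → β for the same non-terminal have FIRST(α) ∩ FIRST(β) ≠ ∅ (with ε ∈ FIRST of a nullable right-hand side, so two nullable alternatives also conflict).

FIRST sets of the non-terminals at (or reachable through a nullable prefix from) the front of some alternative:
  FIRST(E) = { '+', 'e' }

Productions for S:
  S → E C: FIRST = { '+', 'e' }
  S → ε: FIRST = { ε }
Productions for E:
  E → e E: FIRST = { 'e' }
  E → + ;: FIRST = { '+' }
Productions for C:
  C → ε: FIRST = { ε }
  C → ;: FIRST = { ';' }
  C → + C E: FIRST = { '+' }

All alternatives of each non-terminal have pairwise disjoint FIRST sets.

Answer: No FIRST/FIRST conflicts.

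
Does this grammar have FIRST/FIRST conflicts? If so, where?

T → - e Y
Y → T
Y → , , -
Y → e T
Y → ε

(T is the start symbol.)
No FIRST/FIRST conflicts.

FIRST sets of the non-terminals at (or reachable through a nullable prefix from) the front of some alternative:
  FIRST(T) = { '-' }

Productions for Y:
  Y → T: FIRST = { '-' }
  Y → , , -: FIRST = { ',' }
  Y → e T: FIRST = { 'e' }
  Y → ε: FIRST = { ε }
T has only one production, so no FIRST/FIRST conflict is possible there.

All alternatives of each non-terminal have pairwise disjoint FIRST sets.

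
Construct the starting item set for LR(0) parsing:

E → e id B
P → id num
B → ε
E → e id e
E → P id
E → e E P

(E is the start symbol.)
First, augment the grammar with E' → E
I₀ = CLOSURE({ [E' → . E] }):
  [E' → . E] has the dot before E: add [E → . e id B], [E → . e id e], [E → . P id], [E → . e E P]
  [E → . P id] has the dot before P: add [P → . id num]
No further items can be added.

I₀ = { [E → . P id], [E → . e E P], [E → . e id B], [E → . e id e], [E' → . E], [P → . id num] }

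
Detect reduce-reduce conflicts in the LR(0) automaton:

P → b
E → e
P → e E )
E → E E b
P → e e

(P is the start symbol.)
Yes — I5: [E → e .] vs [P → e e .]

A reduce-reduce conflict occurs when an LR(0) state has two complete items [A → α .] and [B → β .] — both call for a reduction, and with no lookahead the parser cannot choose between them.

Augment with P' → P and build the canonical LR(0) collection (I0 = CLOSURE({[P' → . P]}), then GOTO on every symbol after a dot until no new states appear). It has 10 states:
  I0: { [P → . b], [P → . e E )], [P → . e e], [P' → . P] }  — shift
  I1: { [P' → P .] }  — accept
  I2: { [P → b .] }  — reduce
  I3: { [E → . E E b], [E → . e], [P → e . E )], [P → e . e] }  — shift
  I4: { [E → . E E b], [E → . e], [E → E . E b], [P → e E . )] }  — shift
  I5: { [E → e .], [P → e e .] }  — 2 reduces
  I6: { [P → e E ) .] }  — reduce
  I7: { [E → . E E b], [E → . e], [E → E . E b], [E → E E . b] }  — shift
  I8: { [E → e .] }  — reduce
  I9: { [E → E E b .] }  — reduce

I5 contains complete items [E → e .], [P → e e .] — reduce-reduce conflict.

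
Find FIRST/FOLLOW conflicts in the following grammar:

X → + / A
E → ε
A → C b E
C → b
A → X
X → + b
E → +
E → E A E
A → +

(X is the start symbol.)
Yes. E → '+' with FOLLOW(E) on { '+' }; E → E A E with FOLLOW(E) on { '+', 'b' }

Nullable non-terminals: E.
FIRST sets used below: FIRST(E) = { '+', 'b', ε }, FIRST(A) = { '+', 'b' }

E: nullable alternative(s) E → ε; FOLLOW(E) = { $, '+', 'b' }
  E → ε: FIRST \ {ε} = { } — this is the only nullable alternative, skip
  E → +: FIRST \ {ε} = { '+' } — overlaps FOLLOW(E) on { '+' }: CONFLICT
  E → E A E: FIRST \ {ε} = { '+', 'b' } — overlaps FOLLOW(E) on { '+', 'b' }: CONFLICT

A, C, X have no nullable alternative, so no FIRST/FOLLOW check is needed there.

So the grammar has 2 FIRST/FOLLOW conflicts (marked CONFLICT above).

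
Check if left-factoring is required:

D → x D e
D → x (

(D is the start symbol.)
Left-factoring is needed when two productions for the same non-terminal
share a common prefix on the right-hand side.

Productions for D:
  D → x D e
  D → x (

Found common prefix 'x' in productions for D

Answer: Yes, D has productions with common prefix 'x'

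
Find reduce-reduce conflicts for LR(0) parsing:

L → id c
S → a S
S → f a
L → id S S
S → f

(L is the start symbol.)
A reduce-reduce conflict occurs when an LR(0) state has two complete items [A → α .] and [B → β .] — both call for a reduction, and with no lookahead the parser cannot choose between them.

Augment with L' → L and build the canonical LR(0) collection (I0 = CLOSURE({[L' → . L]}), then GOTO on every symbol after a dot until no new states appear). It has 10 states:
  I0: { [L → . id S S], [L → . id c], [L' → . L] }  — shift
  I1: { [L' → L .] }  — accept
  I2: { [L → id . S S], [L → id . c], [S → . a S], [S → . f a], [S → . f] }  — shift
  I3: { [L → id S . S], [S → . a S], [S → . f a], [S → . f] }  — shift
  I4: { [S → . a S], [S → . f a], [S → . f], [S → a . S] }  — shift
  I5: { [L → id c .] }  — reduce
  I6: { [S → f . a], [S → f .] }  — shift, reduce
  I7: { [S → f a .] }  — reduce
  I8: { [S → a S .] }  — reduce
  I9: { [L → id S S .] }  — reduce

No state contains more than one complete item.

Answer: No reduce-reduce conflicts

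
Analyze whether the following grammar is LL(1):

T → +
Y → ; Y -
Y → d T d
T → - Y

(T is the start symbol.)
A grammar is LL(1) if for each non-terminal N with multiple productions, the predict sets of those productions are pairwise disjoint, where PREDICT(N → α) = (FIRST(α) \ {ε}) ∪ (FOLLOW(N) if α ⇒* ε).

For T:
  PREDICT(T → '+') = { '+' }
  PREDICT(T → '-' Y) = { '-' }
For Y:
  PREDICT(Y → ';' Y '-') = { ';' }
  PREDICT(Y → d T d) = { 'd' }

All predict sets are disjoint. The grammar IS LL(1).

Answer: Yes, the grammar is LL(1).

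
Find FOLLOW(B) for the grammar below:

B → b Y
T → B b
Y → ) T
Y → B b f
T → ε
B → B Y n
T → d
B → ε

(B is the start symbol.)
B is the start symbol, so $ ∈ FOLLOW(B).
In T → B b: B is followed by b, add FIRST(b) \ {ε} = { 'b' }
In Y → B b f: B is followed by b f, add FIRST(b f) \ {ε} = { 'b' }
In B → B Y n: B is followed by Y n, add FIRST(Y n) \ {ε} = { ')', 'b' }

Taking the union: FOLLOW(B) = { $, ')', 'b' }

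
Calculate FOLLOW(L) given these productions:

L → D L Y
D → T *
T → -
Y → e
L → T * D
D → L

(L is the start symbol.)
To compute FOLLOW(L), find every occurrence of L on a right-hand side N → α L β: add FIRST(β) \ {ε}, and if β is empty or nullable also add FOLLOW(N). Iterate to a fixed point.

L is the start symbol, so $ ∈ FOLLOW(L).
In L → D L Y: L is followed by Y, add FIRST(Y) \ {ε} = { 'e' }
In D → L: L is at the end, add FOLLOW(D)

The FOLLOW sets referred to above (computed the same way, to a fixed point):
  FOLLOW(D) = { $, '-', 'e' }

Taking the union: FOLLOW(L) = { $, '-', 'e' }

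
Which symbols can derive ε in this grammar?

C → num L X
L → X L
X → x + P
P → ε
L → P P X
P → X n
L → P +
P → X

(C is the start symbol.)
{ 'P' }

A non-terminal is nullable if it can derive ε (the empty string): either it has an ε-production, or it has a production whose right-hand side consists entirely of nullable non-terminals.

ε-productions: P → ε
So P is immediately nullable.
No further non-terminal can be added: every production for the remaining non-terminals contains a terminal or a non-nullable non-terminal.
Nullable = { 'P' }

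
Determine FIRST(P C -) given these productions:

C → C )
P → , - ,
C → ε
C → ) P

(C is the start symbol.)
FIRST sets of the non-terminals involved (from the grammar, by fixed-point iteration):
  FIRST(P) = { ',' }

To compute FIRST(P C -), process the symbols left to right:
Symbol P is a non-terminal. Add FIRST(P) \ {ε} = { ',' }
P is not nullable (ε ∉ FIRST(P)), so stop here.
FIRST(P C -) = { ',' }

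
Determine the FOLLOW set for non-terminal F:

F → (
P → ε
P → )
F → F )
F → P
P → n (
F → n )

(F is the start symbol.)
{ $, ')' }

To compute FOLLOW(F), find every occurrence of F on a right-hand side N → α F β: add FIRST(β) \ {ε}, and if β is empty or nullable also add FOLLOW(N). Iterate to a fixed point.

F is the start symbol, so $ ∈ FOLLOW(F).
In F → F ): F is followed by ')', add FIRST(')') \ {ε} = { ')' }

Taking the union: FOLLOW(F) = { $, ')' }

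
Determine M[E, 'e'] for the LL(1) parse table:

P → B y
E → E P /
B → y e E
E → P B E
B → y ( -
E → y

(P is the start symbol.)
To find M[E, 'e'], we find productions for E where 'e' is in the predict set (PREDICT(N → α) = (FIRST(α) \ {ε}) ∪ (FOLLOW(N) if α ⇒* ε)).

Relevant sets:
  FIRST(E) = { 'y' }
  FIRST(P) = { 'y' }

E → E P /: PREDICT = { 'y' }
E → P B E: PREDICT = { 'y' }
E → y: PREDICT = { 'y' }

M[E, 'e'] is empty (no production applies)

Answer: Empty (error entry)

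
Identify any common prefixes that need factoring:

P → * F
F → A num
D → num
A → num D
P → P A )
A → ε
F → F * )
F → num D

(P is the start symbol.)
Left-factoring is needed when two productions for the same non-terminal
share a common prefix on the right-hand side.

Productions for P:
  P → * F
  P → P A )
Productions for F:
  F → A num
  F → F * )
  F → num D
Productions for A:
  A → num D
  A → ε

No common prefixes found.

Answer: No, left-factoring is not needed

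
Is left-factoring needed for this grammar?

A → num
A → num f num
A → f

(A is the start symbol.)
Yes, A has productions with common prefix 'num'

Left-factoring is needed when two productions for the same non-terminal
share a common prefix on the right-hand side.

Productions for A:
  A → num
  A → num f num
  A → f

Found common prefix 'num' in productions for A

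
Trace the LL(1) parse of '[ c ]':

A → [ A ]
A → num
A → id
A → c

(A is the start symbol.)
LL(1) parsing maintains a stack (initially the start symbol over $) and the input. At each step: if the stack top is a terminal, match it against the current input token; if it is a non-terminal N, replace it with the RHS of M[N, lookahead] (the unique production whose predict set contains the lookahead).

Stack is shown with the top on the left.

Stack    Input    Action
------------------------
A $      [ c ] $  output A → [ A ]
[ A ] $  [ c ] $  match '['
A ] $    c ] $    output A → c
c ] $    c ] $    match 'c'
] $      ] $      match ']'
$        $        accept

The string is accepted.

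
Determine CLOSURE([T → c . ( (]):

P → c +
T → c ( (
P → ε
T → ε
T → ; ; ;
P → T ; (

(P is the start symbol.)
To compute CLOSURE, for each item [A → α.Bβ] where B is a non-terminal, add [B → .γ] for all productions B → γ; repeat for the newly added items until nothing changes.

Start with: [T → c . ( (]
The dot precedes the terminal '(', so nothing is added.

CLOSURE = { [T → c . ( (] }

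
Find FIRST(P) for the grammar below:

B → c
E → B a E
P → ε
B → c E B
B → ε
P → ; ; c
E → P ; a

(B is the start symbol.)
{ ';', ε }

From P → ε:
  - ε-production, so ε ∈ FIRST(P)
From P → ; ; c:
  - ';' is a terminal: add ';' and stop

Collecting: FIRST(P) = { ';', ε }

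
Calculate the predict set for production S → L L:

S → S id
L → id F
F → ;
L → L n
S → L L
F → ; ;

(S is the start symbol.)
PREDICT(S → L L) = (FIRST(RHS) \ {ε}) ∪ (FOLLOW(S) if ε ∈ FIRST(RHS), i.e. RHS ⇒* ε)
FIRST(L) = { 'id' }
FIRST(L L) = { 'id' }
ε ∉ FIRST(L L), so FOLLOW(S) is not added.
PREDICT(S → L L) = { 'id' }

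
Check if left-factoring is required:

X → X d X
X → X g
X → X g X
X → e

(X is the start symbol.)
Left-factoring is needed when two productions for the same non-terminal
share a common prefix on the right-hand side.

Productions for X:
  X → X d X
  X → X g
  X → X g X
  X → e

Found common prefix 'X' in productions for X

Answer: Yes, X has productions with common prefix 'X'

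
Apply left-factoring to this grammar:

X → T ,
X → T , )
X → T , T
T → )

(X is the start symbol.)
X → T , X'
X' → ε
X' → )
X' → T
T → )

Left-factoring transforms A → αβ₁ | αβ₂ into A → αA' and A' → β₁ | β₂
(α is the longest common prefix among the alternatives). Repeat until
no nonterminal has two alternatives with a common prefix.

Round 1: X has alternatives sharing prefix 'T ,'. Introduce X': X → T , X'
  Add: X' → ε
  Add: X' → )
  Add: X' → T

No remaining common prefixes — done.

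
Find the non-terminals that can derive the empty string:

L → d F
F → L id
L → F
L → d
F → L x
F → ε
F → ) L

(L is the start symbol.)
ε-productions: F → ε
So F is immediately nullable.
L → F: every symbol on the right is nullable, so L is nullable too.
Every non-terminal is now nullable.
Nullable = { 'F', 'L' }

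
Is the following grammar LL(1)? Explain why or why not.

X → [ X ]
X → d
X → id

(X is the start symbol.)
Yes, the grammar is LL(1).

For X:
  PREDICT(X → '[' X ']') = { '[' }
  PREDICT(X → d) = { 'd' }
  PREDICT(X → id) = { 'id' }

All predict sets are disjoint. The grammar IS LL(1).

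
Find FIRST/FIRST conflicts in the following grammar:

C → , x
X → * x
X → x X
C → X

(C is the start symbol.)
FIRST sets of the non-terminals at (or reachable through a nullable prefix from) the front of some alternative:
  FIRST(X) = { '*', 'x' }

Productions for C:
  C → , x: FIRST = { ',' }
  C → X: FIRST = { '*', 'x' }
Productions for X:
  X → * x: FIRST = { '*' }
  X → x X: FIRST = { 'x' }

All alternatives of each non-terminal have pairwise disjoint FIRST sets.

Answer: No FIRST/FIRST conflicts.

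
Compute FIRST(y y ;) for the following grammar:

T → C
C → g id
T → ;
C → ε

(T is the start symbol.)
{ 'y' }

To compute FIRST(y y ;), process the symbols left to right:
Symbol y is a terminal. Add 'y' and stop.
FIRST(y y ;) = { 'y' }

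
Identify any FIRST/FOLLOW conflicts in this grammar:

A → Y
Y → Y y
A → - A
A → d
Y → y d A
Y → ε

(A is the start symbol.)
Yes. Y → Y y with FOLLOW(Y) on { 'y' }; Y → y d A with FOLLOW(Y) on { 'y' }

A FIRST/FOLLOW conflict occurs when a non-terminal N has a nullable alternative N → β (β ⇒* ε) and another alternative N → α with FIRST(α) ∩ FOLLOW(N) ≠ ∅: on such a lookahead the parser cannot decide between expanding α and letting N vanish via β.

Nullable non-terminals: A, Y.
FIRST sets used below: FIRST(Y) = { 'y', ε }

A: nullable alternative(s) A → Y; FOLLOW(A) = { $, 'y' }
  A → Y: FIRST \ {ε} = { 'y' } — this is the only nullable alternative, skip
  A → - A: FIRST \ {ε} = { '-' } — disjoint from FOLLOW(A)
  A → d: FIRST \ {ε} = { 'd' } — disjoint from FOLLOW(A)

Y: nullable alternative(s) Y → ε; FOLLOW(Y) = { $, 'y' }
  Y → Y y: FIRST \ {ε} = { 'y' } — overlaps FOLLOW(Y) on { 'y' }: CONFLICT
  Y → y d A: FIRST \ {ε} = { 'y' } — overlaps FOLLOW(Y) on { 'y' }: CONFLICT
  Y → ε: FIRST \ {ε} = { } — this is the only nullable alternative, skip

So the grammar has 2 FIRST/FOLLOW conflicts (marked CONFLICT above).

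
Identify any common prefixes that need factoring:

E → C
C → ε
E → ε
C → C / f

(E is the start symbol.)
Left-factoring is needed when two productions for the same non-terminal
share a common prefix on the right-hand side.

Productions for E:
  E → C
  E → ε
Productions for C:
  C → ε
  C → C / f

No common prefixes found.

Answer: No, left-factoring is not needed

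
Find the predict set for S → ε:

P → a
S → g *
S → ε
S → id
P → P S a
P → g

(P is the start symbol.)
{ 'a' }

PREDICT(S → ε) = (FIRST(RHS) \ {ε}) ∪ (FOLLOW(S) if ε ∈ FIRST(RHS), i.e. RHS ⇒* ε)
The right-hand side is ε (FIRST(ε) = { ε }), so the predict set is FOLLOW(S) = { 'a' }
PREDICT(S → ε) = { 'a' }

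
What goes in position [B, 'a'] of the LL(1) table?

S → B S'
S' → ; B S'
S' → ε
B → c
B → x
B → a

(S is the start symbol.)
To find M[B, 'a'], we find productions for B where 'a' is in the predict set (PREDICT(N → α) = (FIRST(α) \ {ε}) ∪ (FOLLOW(N) if α ⇒* ε)).

B → c: PREDICT = { 'c' }
B → x: PREDICT = { 'x' }
B → a: PREDICT = { 'a' }
  'a' is in predict set, so this production goes in M[B, 'a']

M[B, 'a'] = B → a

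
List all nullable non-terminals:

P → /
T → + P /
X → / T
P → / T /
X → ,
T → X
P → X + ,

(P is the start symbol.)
There are no ε-productions, so no non-terminal can derive ε.
No non-terminals are nullable.

Answer: None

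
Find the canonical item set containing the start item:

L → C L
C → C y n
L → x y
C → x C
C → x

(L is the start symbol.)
{ [C → . C y n], [C → . x C], [C → . x], [L → . C L], [L → . x y], [L' → . L] }

First, augment the grammar with L' → L
I₀ = CLOSURE({ [L' → . L] }):
  [L' → . L] has the dot before L: add [L → . C L], [L → . x y]
  [L → . C L] has the dot before C: add [C → . C y n], [C → . x C], [C → . x]
No further items can be added.

I₀ = { [C → . C y n], [C → . x C], [C → . x], [L → . C L], [L → . x y], [L' → . L] }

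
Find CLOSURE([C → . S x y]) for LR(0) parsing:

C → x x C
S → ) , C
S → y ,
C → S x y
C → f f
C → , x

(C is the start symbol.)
{ [C → . S x y], [S → . ) , C], [S → . y ,] }

Start with: [C → . S x y]
  [C → . S x y] has the dot before S: add [S → . ) , C], [S → . y ,]
No further items can be added.

CLOSURE = { [C → . S x y], [S → . ) , C], [S → . y ,] }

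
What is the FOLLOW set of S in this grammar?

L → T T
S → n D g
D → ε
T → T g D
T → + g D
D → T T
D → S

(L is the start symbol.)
To compute FOLLOW(S), find every occurrence of S on a right-hand side N → α S β: add FIRST(β) \ {ε}, and if β is empty or nullable also add FOLLOW(N). Iterate to a fixed point.

In D → S: S is at the end, add FOLLOW(D)

The FOLLOW sets referred to above (computed the same way, to a fixed point):
  FOLLOW(D) = { $, '+', 'g' }

Taking the union: FOLLOW(S) = { $, '+', 'g' }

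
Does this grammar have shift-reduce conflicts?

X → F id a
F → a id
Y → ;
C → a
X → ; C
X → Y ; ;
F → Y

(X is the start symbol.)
Augment with X' → X and build the canonical LR(0) collection (I0 = CLOSURE({[X' → . X]}), then GOTO on every symbol after a dot until no new states appear). It has 13 states:
  I0: { [F → . Y], [F → . a id], [X → . ; C], [X → . F id a], [X → . Y ; ;], [X' → . X], [Y → . ;] }  — shift
  I1: { [C → . a], [X → ; . C], [Y → ; .] }  — shift, reduce
  I2: { [X → F . id a] }  — shift
  I3: { [X' → X .] }  — accept
  I4: { [F → Y .], [X → Y . ; ;] }  — shift, reduce
  I5: { [F → a . id] }  — shift
  I6: { [F → a id .] }  — reduce
  I7: { [X → Y ; . ;] }  — shift
  I8: { [X → Y ; ; .] }  — reduce
  I9: { [X → F id . a] }  — shift
  I10: { [X → F id a .] }  — reduce
  I11: { [X → ; C .] }  — reduce
  I12: { [C → a .] }  — reduce

I1 contains reduce item [Y → ; .] and shift item [C → . a] — shift-reduce conflict.
I4 contains reduce item [F → Y .] and shift item [X → Y . ; ;] — shift-reduce conflict.

Answer: Yes — I1: [Y → ; .] vs [C → . a]; I4: [F → Y .] vs [X → Y . ; ;]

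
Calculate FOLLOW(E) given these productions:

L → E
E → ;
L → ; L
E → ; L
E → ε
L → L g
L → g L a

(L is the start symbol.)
To compute FOLLOW(E), find every occurrence of E on a right-hand side N → α E β: add FIRST(β) \ {ε}, and if β is empty or nullable also add FOLLOW(N). Iterate to a fixed point.

In L → E: E is at the end, add FOLLOW(L)

The FOLLOW sets referred to above (computed the same way, to a fixed point):
  FOLLOW(L) = { $, 'a', 'g' }

Taking the union: FOLLOW(E) = { $, 'a', 'g' }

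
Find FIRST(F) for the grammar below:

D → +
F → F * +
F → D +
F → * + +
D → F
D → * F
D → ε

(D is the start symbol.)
To compute FIRST(F), examine every production with F on the left-hand side, reading each right-hand side left to right until a non-nullable symbol is reached.

FIRST sets of the other non-terminals involved (by the same procedure, iterated to a fixed point):
  FIRST(D) = { '*', '+', ε }

From F → F * +:
  - F is the symbol being defined: contributes nothing new
    F is not nullable, so stop
From F → D +:
  - D is a non-terminal: add FIRST(D) \ {ε} = { '*', '+' }
    D is nullable, so continue to the next symbol
  - '+' is a terminal: add '+' and stop
From F → * + +:
  - '*' is a terminal: add '*' and stop

Collecting: FIRST(F) = { '*', '+' }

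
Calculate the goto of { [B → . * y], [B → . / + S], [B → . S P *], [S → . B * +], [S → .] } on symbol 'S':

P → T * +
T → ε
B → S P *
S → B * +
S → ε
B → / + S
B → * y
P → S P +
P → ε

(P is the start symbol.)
GOTO(I, 'S') = CLOSURE({ [A → αX.β] : [A → α.Xβ] ∈ I, X = 'S' })

Items with dot before 'S', with the dot advanced:
  [B → . S P *] → [B → S . P *]
Closure of the advanced items:
  [B → S . P *] has the dot before P: add [P → . T * +], [P → . S P +], [P → .]
  [P → . T * +] has the dot before T: add [T → .]
  [P → . S P +] has the dot before S: add [S → . B * +], [S → .]
  [S → . B * +] has the dot before B: add [B → . S P *], [B → . / + S], [B → . * y]

GOTO = { [B → . * y], [B → . / + S], [B → . S P *], [B → S . P *], [P → . S P +], [P → . T * +], [P → .], [S → . B * +], [S → .], [T → .] }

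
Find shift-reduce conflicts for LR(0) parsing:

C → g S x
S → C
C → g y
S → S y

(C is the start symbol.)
A shift-reduce conflict occurs when an LR(0) state has both:
  - a complete (reduce) item [A → α .] (dot at the end), and
  - a shift item [B → β . c γ] (dot before a terminal).

Augment with C' → C and build the canonical LR(0) collection (I0 = CLOSURE({[C' → . C]}), then GOTO on every symbol after a dot until no new states appear). It has 8 states:
  I0: { [C → . g S x], [C → . g y], [C' → . C] }  — shift
  I1: { [C' → C .] }  — accept
  I2: { [C → . g S x], [C → . g y], [C → g . S x], [C → g . y], [S → . C], [S → . S y] }  — shift
  I3: { [S → C .] }  — reduce
  I4: { [C → g S . x], [S → S . y] }  — shift
  I5: { [C → g y .] }  — reduce
  I6: { [C → g S x .] }  — reduce
  I7: { [S → S y .] }  — reduce

No state contains both a complete item and a shift item.

Answer: No shift-reduce conflicts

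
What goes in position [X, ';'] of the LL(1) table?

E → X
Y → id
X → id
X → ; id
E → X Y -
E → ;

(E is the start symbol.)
To find M[X, ';'], we find productions for X where ';' is in the predict set (PREDICT(N → α) = (FIRST(α) \ {ε}) ∪ (FOLLOW(N) if α ⇒* ε)).

X → id: PREDICT = { 'id' }
X → ; id: PREDICT = { ';' }
  ';' is in predict set, so this production goes in M[X, ';']

M[X, ';'] = X → ; id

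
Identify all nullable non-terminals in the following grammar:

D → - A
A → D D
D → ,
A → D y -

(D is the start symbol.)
None

There are no ε-productions, so no non-terminal can derive ε.
No non-terminals are nullable.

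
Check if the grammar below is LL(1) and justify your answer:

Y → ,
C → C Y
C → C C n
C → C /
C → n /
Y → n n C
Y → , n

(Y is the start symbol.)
Relevant sets:
  FIRST(C) = { 'n' }

For Y:
  PREDICT(Y → ',') = { ',' }
  PREDICT(Y → n n C) = { 'n' }
  PREDICT(Y → ',' n) = { ',' }
For C:
  PREDICT(C → C Y) = { 'n' }
  PREDICT(C → C C n) = { 'n' }
  PREDICT(C → C '/') = { 'n' }
  PREDICT(C → n '/') = { 'n' }

Conflict found: Predict set conflict for Y: { ',' }
The grammar is NOT LL(1).

Answer: No. Predict set conflict for Y: { ',' }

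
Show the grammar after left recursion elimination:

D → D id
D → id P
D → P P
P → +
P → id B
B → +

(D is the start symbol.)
D is directly left-recursive. The standard transformation for
  A → A α₁ | ... | A α_m | β₁ | ... | β_n
is
  A  → β₁ A' | ... | β_n A'
  A' → α₁ A' | ... | α_m A' | ε

D → id P becomes D → id P D'
D → P P becomes D → P P D'
D → D id becomes D' → id D'
Add D' → ε

Productions for other non-terminals are unchanged:
  P → +
  P → id B
  B → +

Resulting grammar:
D → id P D'
D → P P D'
D' → id D'
D' → ε
P → +
P → id B
B → +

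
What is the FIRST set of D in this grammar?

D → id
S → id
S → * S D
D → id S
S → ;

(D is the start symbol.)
From D → id:
  - id is a terminal: add 'id' and stop
From D → id S:
  - id is a terminal: add 'id' and stop

Collecting: FIRST(D) = { 'id' }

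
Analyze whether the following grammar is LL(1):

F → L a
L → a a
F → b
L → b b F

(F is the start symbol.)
Relevant sets:
  FIRST(L) = { 'a', 'b' }

For F:
  PREDICT(F → L a) = { 'a', 'b' }
  PREDICT(F → b) = { 'b' }
For L:
  PREDICT(L → a a) = { 'a' }
  PREDICT(L → b b F) = { 'b' }

Conflict found: Predict set conflict for F: { 'b' }
The grammar is NOT LL(1).

Answer: No. Predict set conflict for F: { 'b' }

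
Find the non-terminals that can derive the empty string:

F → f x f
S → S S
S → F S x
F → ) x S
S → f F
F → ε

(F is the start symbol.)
A non-terminal is nullable if it can derive ε (the empty string): either it has an ε-production, or it has a production whose right-hand side consists entirely of nullable non-terminals.

ε-productions: F → ε
So F is immediately nullable.
No further non-terminal can be added: every production for the remaining non-terminals contains a terminal or a non-nullable non-terminal.
Nullable = { 'F' }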